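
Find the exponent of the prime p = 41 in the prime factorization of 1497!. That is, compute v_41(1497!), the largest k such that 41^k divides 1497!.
v_41(1497!) = 36

Legendre's formula: v_p(n!) = Σ_{k ≥ 1} ⌊n / p^k⌋. For p = 41, n = 1497, the terms are:
  ⌊1497/41^1⌋ = ⌊1497/41⌋ = 36
(the next term ⌊1497/41^2⌋ = 0, terminating the sum). Summing: v_41(1497!) = 36 = 36.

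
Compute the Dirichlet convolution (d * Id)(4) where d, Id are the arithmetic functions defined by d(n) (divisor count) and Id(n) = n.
(d * Id)(4) = 11

Divisors of 4: [1, 2, 4]. For each d | 4:
  d = 1: d(1) · Id(4/1) = 1 · 4 = 4
  d = 2: d(2) · Id(4/2) = 2 · 2 = 4
  d = 4: d(4) · Id(4/4) = 3 · 1 = 3
Summing: (d * Id)(4) = 4 + 4 + 3 = 11.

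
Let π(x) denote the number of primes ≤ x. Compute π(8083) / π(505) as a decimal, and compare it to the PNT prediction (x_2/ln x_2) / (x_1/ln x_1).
π(8083)/π(505) = 1015/96 ≈ 10.5729;  PNT prediction ≈ 11.0730.

π(505) = 96 and π(8083) = 1015, so π(8083)/π(505) ≈ 10.5729. The PNT-predicted ratio is (8083/ln(8083)) / (505/ln(505)) ≈ 11.0730. The two agree to within a few percent, as expected.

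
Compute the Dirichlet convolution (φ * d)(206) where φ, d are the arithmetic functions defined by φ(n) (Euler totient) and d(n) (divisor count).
(φ * d)(206) = 312

Divisors of 206: [1, 2, 103, 206]. For each d | 206:
  d = 1: φ(1) · d(206/1) = 1 · 4 = 4
  d = 2: φ(2) · d(206/2) = 1 · 2 = 2
  d = 103: φ(103) · d(206/103) = 102 · 2 = 204
  d = 206: φ(206) · d(206/206) = 102 · 1 = 102
Summing: (φ * d)(206) = 4 + 2 + 204 + 102 = 312.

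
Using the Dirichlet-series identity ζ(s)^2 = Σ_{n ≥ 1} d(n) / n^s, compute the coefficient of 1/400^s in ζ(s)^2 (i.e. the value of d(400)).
d(400) = 15

ζ(s)^2 = (Σ 1/m^s)(Σ 1/k^s). The coefficient of 1/n^s in the product is the number of ordered pairs (m, k) with mk = n, which equals d(n). For n = 400, divisors are [1, 2, 4, 5, 8, 10, 16, 20, 25, 40, 50, 80, 100, 200, 400], so d(400) = 15.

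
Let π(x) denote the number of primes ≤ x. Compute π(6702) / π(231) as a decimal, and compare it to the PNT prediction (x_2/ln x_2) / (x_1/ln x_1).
π(6702)/π(231) = 864/50 ≈ 17.2800;  PNT prediction ≈ 17.9226.

π(231) = 50 and π(6702) = 864, so π(6702)/π(231) ≈ 17.2800. The PNT-predicted ratio is (6702/ln(6702)) / (231/ln(231)) ≈ 17.9226. The two agree to within a few percent, as expected.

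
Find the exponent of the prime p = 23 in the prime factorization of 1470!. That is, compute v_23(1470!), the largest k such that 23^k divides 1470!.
v_23(1470!) = 65

Legendre's formula: v_p(n!) = Σ_{k ≥ 1} ⌊n / p^k⌋. For p = 23, n = 1470, the terms are:
  ⌊1470/23^1⌋ = ⌊1470/23⌋ = 63
  ⌊1470/23^2⌋ = ⌊1470/529⌋ = 2
(the next term ⌊1470/23^3⌋ = 0, terminating the sum). Summing: v_23(1470!) = 63 + 2 = 65.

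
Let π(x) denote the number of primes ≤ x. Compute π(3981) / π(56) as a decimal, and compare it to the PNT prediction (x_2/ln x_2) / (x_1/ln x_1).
π(3981)/π(56) = 549/16 ≈ 34.3125;  PNT prediction ≈ 34.5216.

π(56) = 16 and π(3981) = 549, so π(3981)/π(56) ≈ 34.3125. The PNT-predicted ratio is (3981/ln(3981)) / (56/ln(56)) ≈ 34.5216. The two agree to within a few percent, as expected.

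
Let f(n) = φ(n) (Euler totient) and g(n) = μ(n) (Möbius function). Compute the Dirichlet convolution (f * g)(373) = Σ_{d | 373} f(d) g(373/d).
(φ * μ)(373) = 371

Divisors of 373: [1, 373]. For each d | 373:
  d = 1: φ(1) · μ(373/1) = 1 · -1 = -1
  d = 373: φ(373) · μ(373/373) = 372 · 1 = 372
Summing: (φ * μ)(373) = -1 + 372 = 371.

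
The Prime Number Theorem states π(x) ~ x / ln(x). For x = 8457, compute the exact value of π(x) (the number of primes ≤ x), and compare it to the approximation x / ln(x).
π(8457) = 1057;  x/ln(x) ≈ 935.22;  relative error ≈ 11.52%.

Directly count primes up to 8457: π(8457) = 1057. The PNT approximation gives 8457/ln(8457) ≈ 8457/9.04275 ≈ 935.22. Relative error (π(x) − x/ln(x)) / π(x) ≈ 11.52%; the approximation is known to undercount slightly (Li(x) is a better estimate).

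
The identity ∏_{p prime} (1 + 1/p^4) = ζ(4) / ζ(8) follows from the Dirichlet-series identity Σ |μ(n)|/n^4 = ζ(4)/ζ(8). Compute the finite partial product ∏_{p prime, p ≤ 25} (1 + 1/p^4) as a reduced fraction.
∏ = 577447917650941187656457324944/535704058713408612067696280625

The primes p ≤ 25 are [2, 3, 5, 7, 11, 13, 17, 19, 23]. For each, (1 + 1/p^4) = (p^4 + 1)/p^4. Multiplying these fractions over p ∈ [2, 3, 5, 7, 11, 13, 17, 19, 23] gives 577447917650941187656457324944/535704058713408612067696280625. (In the limit P → ∞ this tends to ζ(4)/ζ(8).)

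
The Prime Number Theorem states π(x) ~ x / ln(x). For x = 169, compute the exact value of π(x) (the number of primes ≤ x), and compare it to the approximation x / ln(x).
π(169) = 39;  x/ln(x) ≈ 32.94;  relative error ≈ 15.53%.

Directly count primes up to 169: π(169) = 39. The PNT approximation gives 169/ln(169) ≈ 169/5.12990 ≈ 32.94. Relative error (π(x) − x/ln(x)) / π(x) ≈ 15.53%; the approximation is known to undercount slightly (Li(x) is a better estimate).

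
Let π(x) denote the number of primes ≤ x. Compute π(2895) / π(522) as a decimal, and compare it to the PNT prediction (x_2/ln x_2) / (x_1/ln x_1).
π(2895)/π(522) = 418/98 ≈ 4.2653;  PNT prediction ≈ 4.3540.

π(522) = 98 and π(2895) = 418, so π(2895)/π(522) ≈ 4.2653. The PNT-predicted ratio is (2895/ln(2895)) / (522/ln(522)) ≈ 4.3540. The two agree to within a few percent, as expected.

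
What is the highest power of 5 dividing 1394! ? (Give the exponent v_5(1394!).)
v_5(1394!) = 346

Legendre's formula: v_p(n!) = Σ_{k ≥ 1} ⌊n / p^k⌋. For p = 5, n = 1394, the terms are:
  ⌊1394/5^1⌋ = ⌊1394/5⌋ = 278
  ⌊1394/5^2⌋ = ⌊1394/25⌋ = 55
  ⌊1394/5^3⌋ = ⌊1394/125⌋ = 11
  ⌊1394/5^4⌋ = ⌊1394/625⌋ = 2
(the next term ⌊1394/5^5⌋ = 0, terminating the sum). Summing: v_5(1394!) = 278 + 55 + 11 + 2 = 346.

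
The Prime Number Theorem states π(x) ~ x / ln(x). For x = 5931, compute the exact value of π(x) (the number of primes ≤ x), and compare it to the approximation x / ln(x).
π(5931) = 779;  x/ln(x) ≈ 682.67;  relative error ≈ 12.37%.

Directly count primes up to 5931: π(5931) = 779. The PNT approximation gives 5931/ln(5931) ≈ 5931/8.68795 ≈ 682.67. Relative error (π(x) − x/ln(x)) / π(x) ≈ 12.37%; the approximation is known to undercount slightly (Li(x) is a better estimate).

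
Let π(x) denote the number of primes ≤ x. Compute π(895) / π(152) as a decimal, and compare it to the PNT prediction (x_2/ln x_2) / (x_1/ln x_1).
π(895)/π(152) = 154/36 ≈ 4.2778;  PNT prediction ≈ 4.3522.

π(152) = 36 and π(895) = 154, so π(895)/π(152) ≈ 4.2778. The PNT-predicted ratio is (895/ln(895)) / (152/ln(152)) ≈ 4.3522. The two agree to within a few percent, as expected.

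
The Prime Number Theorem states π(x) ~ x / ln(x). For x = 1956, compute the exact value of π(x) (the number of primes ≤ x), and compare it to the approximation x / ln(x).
π(1956) = 297;  x/ln(x) ≈ 258.09;  relative error ≈ 13.10%.

Directly count primes up to 1956: π(1956) = 297. The PNT approximation gives 1956/ln(1956) ≈ 1956/7.57866 ≈ 258.09. Relative error (π(x) − x/ln(x)) / π(x) ≈ 13.10%; the approximation is known to undercount slightly (Li(x) is a better estimate).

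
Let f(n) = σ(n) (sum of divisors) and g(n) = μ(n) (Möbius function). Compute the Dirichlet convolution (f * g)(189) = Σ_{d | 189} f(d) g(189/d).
(σ * μ)(189) = 189

Divisors of 189: [1, 3, 7, 9, 21, 27, 63, 189]. For each d | 189:
  d = 1: σ(1) · μ(189/1) = 1 · 0 = 0
  d = 3: σ(3) · μ(189/3) = 4 · 0 = 0
  d = 7: σ(7) · μ(189/7) = 8 · 0 = 0
  d = 9: σ(9) · μ(189/9) = 13 · 1 = 13
  d = 21: σ(21) · μ(189/21) = 32 · 0 = 0
  d = 27: σ(27) · μ(189/27) = 40 · -1 = -40
  d = 63: σ(63) · μ(189/63) = 104 · -1 = -104
  d = 189: σ(189) · μ(189/189) = 320 · 1 = 320
Summing: (σ * μ)(189) = 0 + 0 + 0 + 13 + 0 + -40 + -104 + 320 = 189.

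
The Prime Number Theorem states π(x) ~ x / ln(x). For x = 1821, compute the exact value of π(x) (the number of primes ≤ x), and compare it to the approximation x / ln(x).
π(1821) = 280;  x/ln(x) ≈ 242.57;  relative error ≈ 13.37%.

Directly count primes up to 1821: π(1821) = 280. The PNT approximation gives 1821/ln(1821) ≈ 1821/7.50714 ≈ 242.57. Relative error (π(x) − x/ln(x)) / π(x) ≈ 13.37%; the approximation is known to undercount slightly (Li(x) is a better estimate).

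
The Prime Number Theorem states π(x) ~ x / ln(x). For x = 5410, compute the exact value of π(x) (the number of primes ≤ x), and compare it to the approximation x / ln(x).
π(5410) = 713;  x/ln(x) ≈ 629.36;  relative error ≈ 11.73%.

Directly count primes up to 5410: π(5410) = 713. The PNT approximation gives 5410/ln(5410) ≈ 5410/8.59600 ≈ 629.36. Relative error (π(x) − x/ln(x)) / π(x) ≈ 11.73%; the approximation is known to undercount slightly (Li(x) is a better estimate).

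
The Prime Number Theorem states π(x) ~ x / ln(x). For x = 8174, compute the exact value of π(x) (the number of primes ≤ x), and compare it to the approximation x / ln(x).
π(8174) = 1026;  x/ln(x) ≈ 907.34;  relative error ≈ 11.56%.

Directly count primes up to 8174: π(8174) = 1026. The PNT approximation gives 8174/ln(8174) ≈ 8174/9.00871 ≈ 907.34. Relative error (π(x) − x/ln(x)) / π(x) ≈ 11.56%; the approximation is known to undercount slightly (Li(x) is a better estimate).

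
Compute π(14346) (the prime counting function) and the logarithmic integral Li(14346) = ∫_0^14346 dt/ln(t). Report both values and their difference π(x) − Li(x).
π(14346) = 1682;  Li(14346) ≈ 1708.45;  π(x) − Li(x) ≈ -26.45.

Direct count of primes ≤ 14346 gives π(14346) = 1682. Numerical evaluation of the logarithmic integral gives Li(14346) ≈ 1708.45. The difference π(x) − Li(x) ≈ -26.45 is typically negative for small/moderate x (Li(x) overestimates), though Littlewood's theorem shows this sign changes infinitely often.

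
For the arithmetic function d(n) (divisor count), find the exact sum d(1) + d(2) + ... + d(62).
Σ_{n ≤ 62} d(n) = 267

Compute d(n) for each 1 ≤ n ≤ 62: d(1) = 1, d(2) = 2, d(3) = 2, d(4) = 3, d(5) = 2, d(6) = 4, d(7) = 2, d(8) = 4, d(9) = 3, d(10) = 4, d(11) = 2, d(12) = 6, d(13) = 2, d(14) = 4, d(15) = 4, d(16) = 5, d(17) = 2, d(18) = 6, d(19) = 2, d(20) = 6, d(21) = 4, d(22) = 4, d(23) = 2, d(24) = 8, d(25) = 3, d(26) = 4, d(27) = 4, d(28) = 6, d(29) = 2, d(30) = 8, d(31) = 2, d(32) = 6, d(33) = 4, d(34) = 4, d(35) = 4, d(36) = 9, d(37) = 2, d(38) = 4, d(39) = 4, d(40) = 8, d(41) = 2, d(42) = 8, d(43) = 2, d(44) = 6, d(45) = 6, d(46) = 4, d(47) = 2, d(48) = 10, d(49) = 3, d(50) = 6, d(51) = 4, d(52) = 6, d(53) = 2, d(54) = 8, d(55) = 4, d(56) = 8, d(57) = 4, d(58) = 4, d(59) = 2, d(60) = 12, d(61) = 2, d(62) = 4. Summing all 62 values: 267. (Dirichlet's divisor formula: Σ_{n ≤ x} d(n) = x ln(x) + (2γ − 1) x + O(√x). For x = 62, the asymptotic estimate is ≈ 265.46.)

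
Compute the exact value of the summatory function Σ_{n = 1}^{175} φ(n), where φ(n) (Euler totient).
Σ_{n ≤ 175} φ(n) = 9370

Compute φ(n) for each 1 ≤ n ≤ 175: φ(1) = 1, φ(2) = 1, φ(3) = 2, φ(4) = 2, φ(5) = 4, φ(6) = 2, φ(7) = 6, φ(8) = 4, φ(9) = 6, φ(10) = 4, φ(11) = 10, φ(12) = 4, φ(13) = 12, φ(14) = 6, φ(15) = 8, φ(16) = 8, φ(17) = 16, φ(18) = 6, φ(19) = 18, φ(20) = 8, φ(21) = 12, φ(22) = 10, φ(23) = 22, φ(24) = 8, φ(25) = 20, φ(26) = 12, φ(27) = 18, φ(28) = 12, φ(29) = 28, φ(30) = 8, φ(31) = 30, φ(32) = 16, φ(33) = 20, φ(34) = 16, φ(35) = 24, φ(36) = 12, φ(37) = 36, φ(38) = 18, φ(39) = 24, φ(40) = 16, φ(41) = 40, φ(42) = 12, φ(43) = 42, φ(44) = 20, φ(45) = 24, φ(46) = 22, φ(47) = 46, φ(48) = 16, φ(49) = 42, φ(50) = 20, φ(51) = 32, φ(52) = 24, φ(53) = 52, φ(54) = 18, φ(55) = 40, φ(56) = 24, φ(57) = 36, φ(58) = 28, φ(59) = 58, φ(60) = 16, φ(61) = 60, φ(62) = 30, φ(63) = 36, φ(64) = 32, φ(65) = 48, φ(66) = 20, φ(67) = 66, φ(68) = 32, φ(69) = 44, φ(70) = 24, φ(71) = 70, φ(72) = 24, φ(73) = 72, φ(74) = 36, φ(75) = 40, φ(76) = 36, φ(77) = 60, φ(78) = 24, φ(79) = 78, φ(80) = 32, φ(81) = 54, φ(82) = 40, φ(83) = 82, φ(84) = 24, φ(85) = 64, φ(86) = 42, φ(87) = 56, φ(88) = 40, φ(89) = 88, φ(90) = 24, φ(91) = 72, φ(92) = 44, φ(93) = 60, φ(94) = 46, φ(95) = 72, φ(96) = 32, φ(97) = 96, φ(98) = 42, φ(99) = 60, φ(100) = 40, φ(101) = 100, φ(102) = 32, φ(103) = 102, φ(104) = 48, φ(105) = 48, φ(106) = 52, φ(107) = 106, φ(108) = 36, φ(109) = 108, φ(110) = 40, φ(111) = 72, φ(112) = 48, φ(113) = 112, φ(114) = 36, φ(115) = 88, φ(116) = 56, φ(117) = 72, φ(118) = 58, φ(119) = 96, φ(120) = 32, φ(121) = 110, φ(122) = 60, φ(123) = 80, φ(124) = 60, φ(125) = 100, φ(126) = 36, φ(127) = 126, φ(128) = 64, φ(129) = 84, φ(130) = 48, φ(131) = 130, φ(132) = 40, φ(133) = 108, φ(134) = 66, φ(135) = 72, φ(136) = 64, φ(137) = 136, φ(138) = 44, φ(139) = 138, φ(140) = 48, φ(141) = 92, φ(142) = 70, φ(143) = 120, φ(144) = 48, φ(145) = 112, φ(146) = 72, φ(147) = 84, φ(148) = 72, φ(149) = 148, φ(150) = 40, φ(151) = 150, φ(152) = 72, φ(153) = 96, φ(154) = 60, φ(155) = 120, φ(156) = 48, φ(157) = 156, φ(158) = 78, φ(159) = 104, φ(160) = 64, φ(161) = 132, φ(162) = 54, φ(163) = 162, φ(164) = 80, φ(165) = 80, φ(166) = 82, φ(167) = 166, φ(168) = 48, φ(169) = 156, φ(170) = 64, φ(171) = 108, φ(172) = 84, φ(173) = 172, φ(174) = 56, φ(175) = 120. Summing all 175 values: 9370. (Average order: Σ_{n ≤ x} φ(n) ~ (3/π²) x². For x = 175, (3/π²)·175² ≈ 9308.88.)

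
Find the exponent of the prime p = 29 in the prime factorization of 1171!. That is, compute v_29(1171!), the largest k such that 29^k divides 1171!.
v_29(1171!) = 41

Legendre's formula: v_p(n!) = Σ_{k ≥ 1} ⌊n / p^k⌋. For p = 29, n = 1171, the terms are:
  ⌊1171/29^1⌋ = ⌊1171/29⌋ = 40
  ⌊1171/29^2⌋ = ⌊1171/841⌋ = 1
(the next term ⌊1171/29^3⌋ = 0, terminating the sum). Summing: v_29(1171!) = 40 + 1 = 41.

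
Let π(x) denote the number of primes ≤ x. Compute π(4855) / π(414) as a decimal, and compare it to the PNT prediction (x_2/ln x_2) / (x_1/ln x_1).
π(4855)/π(414) = 650/80 ≈ 8.1250;  PNT prediction ≈ 8.3256.

π(414) = 80 and π(4855) = 650, so π(4855)/π(414) ≈ 8.1250. The PNT-predicted ratio is (4855/ln(4855)) / (414/ln(414)) ≈ 8.3256. The two agree to within a few percent, as expected.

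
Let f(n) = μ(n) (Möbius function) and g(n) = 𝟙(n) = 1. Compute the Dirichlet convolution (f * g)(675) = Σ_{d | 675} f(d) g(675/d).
(μ * 𝟙)(675) = 0

Divisors of 675: [1, 3, 5, 9, 15, 25, 27, 45, 75, 135, 225, 675]. For each d | 675:
  d = 1: μ(1) · 𝟙(675/1) = 1 · 1 = 1
  d = 3: μ(3) · 𝟙(675/3) = -1 · 1 = -1
  d = 5: μ(5) · 𝟙(675/5) = -1 · 1 = -1
  d = 9: μ(9) · 𝟙(675/9) = 0 · 1 = 0
  d = 15: μ(15) · 𝟙(675/15) = 1 · 1 = 1
  d = 25: μ(25) · 𝟙(675/25) = 0 · 1 = 0
  d = 27: μ(27) · 𝟙(675/27) = 0 · 1 = 0
  d = 45: μ(45) · 𝟙(675/45) = 0 · 1 = 0
  d = 75: μ(75) · 𝟙(675/75) = 0 · 1 = 0
  d = 135: μ(135) · 𝟙(675/135) = 0 · 1 = 0
  d = 225: μ(225) · 𝟙(675/225) = 0 · 1 = 0
  d = 675: μ(675) · 𝟙(675/675) = 0 · 1 = 0
Summing: (μ * 𝟙)(675) = 1 + -1 + -1 + 0 + 1 + 0 + 0 + 0 + 0 + 0 + 0 + 0 = 0.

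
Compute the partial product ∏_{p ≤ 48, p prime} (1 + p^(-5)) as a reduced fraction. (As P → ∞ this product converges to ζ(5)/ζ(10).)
∏ = 77350420258916008694441522216355088445733760320747817275637792505856/74669957780522328018216335873020857442299719217280893302140029444835

The primes p ≤ 48 are [2, 3, 5, 7, 11, 13, 17, 19, 23, 29, 31, 37, 41, 43, 47]. For each, (1 + 1/p^5) = (p^5 + 1)/p^5. Multiplying these fractions over p ∈ [2, 3, 5, 7, 11, 13, 17, 19, 23, 29, 31, 37, 41, 43, 47] gives 77350420258916008694441522216355088445733760320747817275637792505856/74669957780522328018216335873020857442299719217280893302140029444835. (In the limit P → ∞ this tends to ζ(5)/ζ(10).)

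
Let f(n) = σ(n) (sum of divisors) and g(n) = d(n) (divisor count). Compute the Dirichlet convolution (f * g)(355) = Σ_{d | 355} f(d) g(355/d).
(σ * d)(355) = 592

Divisors of 355: [1, 5, 71, 355]. For each d | 355:
  d = 1: σ(1) · d(355/1) = 1 · 4 = 4
  d = 5: σ(5) · d(355/5) = 6 · 2 = 12
  d = 71: σ(71) · d(355/71) = 72 · 2 = 144
  d = 355: σ(355) · d(355/355) = 432 · 1 = 432
Summing: (σ * d)(355) = 4 + 12 + 144 + 432 = 592.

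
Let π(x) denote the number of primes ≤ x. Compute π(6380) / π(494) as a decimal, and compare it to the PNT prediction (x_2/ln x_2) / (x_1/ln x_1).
π(6380)/π(494) = 832/94 ≈ 8.8511;  PNT prediction ≈ 9.1435.

π(494) = 94 and π(6380) = 832, so π(6380)/π(494) ≈ 8.8511. The PNT-predicted ratio is (6380/ln(6380)) / (494/ln(494)) ≈ 9.1435. The two agree to within a few percent, as expected.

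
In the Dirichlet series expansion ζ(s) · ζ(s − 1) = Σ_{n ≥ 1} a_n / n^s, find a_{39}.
σ(39) = 56

In the product (Σ m^0/m^s)(Σ k / k^s) = Σ (Σ_{d | n} d) / n^s, the coefficient of 1/n^s is σ(n) = Σ_{d | n} d. For n = 39, divisors are [1, 3, 13, 39]; summing: σ(39) = 56.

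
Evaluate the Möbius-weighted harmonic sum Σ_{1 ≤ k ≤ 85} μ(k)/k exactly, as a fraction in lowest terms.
Σ μ(k)/k = -594294471063948716523503740771/44510752614879308559270669665465

Values of μ(k) for 1 ≤ k ≤ 85: μ(1) = 1, μ(2) = -1, μ(3) = -1, μ(5) = -1, μ(6) = 1, μ(7) = -1, μ(10) = 1, μ(11) = -1, μ(13) = -1, μ(14) = 1, μ(15) = 1, μ(17) = -1, μ(19) = -1, μ(21) = 1, μ(22) = 1, μ(23) = -1, μ(26) = 1, μ(29) = -1, μ(30) = -1, μ(31) = -1, μ(33) = 1, μ(34) = 1, μ(35) = 1, μ(37) = -1, μ(38) = 1, μ(39) = 1, μ(41) = -1, μ(42) = -1, μ(43) = -1, μ(46) = 1, μ(47) = -1, μ(51) = 1, μ(53) = -1, μ(55) = 1, μ(57) = 1, μ(58) = 1, μ(59) = -1, μ(61) = -1, μ(62) = 1, μ(65) = 1, μ(66) = -1, μ(67) = -1, μ(69) = 1, μ(70) = -1, μ(71) = -1, μ(73) = -1, μ(74) = 1, μ(77) = 1, μ(78) = -1, μ(79) = -1, μ(82) = 1, μ(83) = -1, μ(85) = 1, with μ = 0 on non-squarefree integers. Summing μ(k)/k for k where μ(k) ≠ 0 gives -594294471063948716523503740771/44510752614879308559270669665465 ≈ -0.0134. (PNT ⟺ this sum → 0 as n → ∞.)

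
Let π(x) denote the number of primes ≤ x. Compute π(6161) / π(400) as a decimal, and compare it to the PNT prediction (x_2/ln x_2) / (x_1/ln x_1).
π(6161)/π(400) = 802/78 ≈ 10.2821;  PNT prediction ≈ 10.5757.

π(400) = 78 and π(6161) = 802, so π(6161)/π(400) ≈ 10.2821. The PNT-predicted ratio is (6161/ln(6161)) / (400/ln(400)) ≈ 10.5757. The two agree to within a few percent, as expected.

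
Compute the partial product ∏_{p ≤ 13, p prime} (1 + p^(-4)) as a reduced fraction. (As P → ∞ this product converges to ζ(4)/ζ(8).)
∏ = 54787204936389122/50827803952550625

The primes p ≤ 13 are [2, 3, 5, 7, 11, 13]. For each, (1 + 1/p^4) = (p^4 + 1)/p^4. Multiplying these fractions over p ∈ [2, 3, 5, 7, 11, 13] gives 54787204936389122/50827803952550625. (In the limit P → ∞ this tends to ζ(4)/ζ(8).)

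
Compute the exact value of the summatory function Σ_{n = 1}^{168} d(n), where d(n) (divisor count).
Σ_{n ≤ 168} d(n) = 894

Compute d(n) for each 1 ≤ n ≤ 168: d(1) = 1, d(2) = 2, d(3) = 2, d(4) = 3, d(5) = 2, d(6) = 4, d(7) = 2, d(8) = 4, d(9) = 3, d(10) = 4, d(11) = 2, d(12) = 6, d(13) = 2, d(14) = 4, d(15) = 4, d(16) = 5, d(17) = 2, d(18) = 6, d(19) = 2, d(20) = 6, d(21) = 4, d(22) = 4, d(23) = 2, d(24) = 8, d(25) = 3, d(26) = 4, d(27) = 4, d(28) = 6, d(29) = 2, d(30) = 8, d(31) = 2, d(32) = 6, d(33) = 4, d(34) = 4, d(35) = 4, d(36) = 9, d(37) = 2, d(38) = 4, d(39) = 4, d(40) = 8, d(41) = 2, d(42) = 8, d(43) = 2, d(44) = 6, d(45) = 6, d(46) = 4, d(47) = 2, d(48) = 10, d(49) = 3, d(50) = 6, d(51) = 4, d(52) = 6, d(53) = 2, d(54) = 8, d(55) = 4, d(56) = 8, d(57) = 4, d(58) = 4, d(59) = 2, d(60) = 12, d(61) = 2, d(62) = 4, d(63) = 6, d(64) = 7, d(65) = 4, d(66) = 8, d(67) = 2, d(68) = 6, d(69) = 4, d(70) = 8, d(71) = 2, d(72) = 12, d(73) = 2, d(74) = 4, d(75) = 6, d(76) = 6, d(77) = 4, d(78) = 8, d(79) = 2, d(80) = 10, d(81) = 5, d(82) = 4, d(83) = 2, d(84) = 12, d(85) = 4, d(86) = 4, d(87) = 4, d(88) = 8, d(89) = 2, d(90) = 12, d(91) = 4, d(92) = 6, d(93) = 4, d(94) = 4, d(95) = 4, d(96) = 12, d(97) = 2, d(98) = 6, d(99) = 6, d(100) = 9, d(101) = 2, d(102) = 8, d(103) = 2, d(104) = 8, d(105) = 8, d(106) = 4, d(107) = 2, d(108) = 12, d(109) = 2, d(110) = 8, d(111) = 4, d(112) = 10, d(113) = 2, d(114) = 8, d(115) = 4, d(116) = 6, d(117) = 6, d(118) = 4, d(119) = 4, d(120) = 16, d(121) = 3, d(122) = 4, d(123) = 4, d(124) = 6, d(125) = 4, d(126) = 12, d(127) = 2, d(128) = 8, d(129) = 4, d(130) = 8, d(131) = 2, d(132) = 12, d(133) = 4, d(134) = 4, d(135) = 8, d(136) = 8, d(137) = 2, d(138) = 8, d(139) = 2, d(140) = 12, d(141) = 4, d(142) = 4, d(143) = 4, d(144) = 15, d(145) = 4, d(146) = 4, d(147) = 6, d(148) = 6, d(149) = 2, d(150) = 12, d(151) = 2, d(152) = 8, d(153) = 6, d(154) = 8, d(155) = 4, d(156) = 12, d(157) = 2, d(158) = 4, d(159) = 4, d(160) = 12, d(161) = 4, d(162) = 10, d(163) = 2, d(164) = 6, d(165) = 8, d(166) = 4, d(167) = 2, d(168) = 16. Summing all 168 values: 894. (Dirichlet's divisor formula: Σ_{n ≤ x} d(n) = x ln(x) + (2γ − 1) x + O(√x). For x = 168, the asymptotic estimate is ≈ 886.77.)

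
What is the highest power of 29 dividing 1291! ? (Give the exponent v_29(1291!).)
v_29(1291!) = 45

Legendre's formula: v_p(n!) = Σ_{k ≥ 1} ⌊n / p^k⌋. For p = 29, n = 1291, the terms are:
  ⌊1291/29^1⌋ = ⌊1291/29⌋ = 44
  ⌊1291/29^2⌋ = ⌊1291/841⌋ = 1
(the next term ⌊1291/29^3⌋ = 0, terminating the sum). Summing: v_29(1291!) = 44 + 1 = 45.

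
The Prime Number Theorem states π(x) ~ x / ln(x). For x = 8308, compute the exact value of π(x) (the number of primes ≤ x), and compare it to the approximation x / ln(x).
π(8308) = 1042;  x/ln(x) ≈ 920.56;  relative error ≈ 11.65%.

Directly count primes up to 8308: π(8308) = 1042. The PNT approximation gives 8308/ln(8308) ≈ 8308/9.02497 ≈ 920.56. Relative error (π(x) − x/ln(x)) / π(x) ≈ 11.65%; the approximation is known to undercount slightly (Li(x) is a better estimate).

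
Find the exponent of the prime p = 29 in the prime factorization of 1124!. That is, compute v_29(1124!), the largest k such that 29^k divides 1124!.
v_29(1124!) = 39

Legendre's formula: v_p(n!) = Σ_{k ≥ 1} ⌊n / p^k⌋. For p = 29, n = 1124, the terms are:
  ⌊1124/29^1⌋ = ⌊1124/29⌋ = 38
  ⌊1124/29^2⌋ = ⌊1124/841⌋ = 1
(the next term ⌊1124/29^3⌋ = 0, terminating the sum). Summing: v_29(1124!) = 38 + 1 = 39.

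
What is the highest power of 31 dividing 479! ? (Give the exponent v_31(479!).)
v_31(479!) = 15

Legendre's formula: v_p(n!) = Σ_{k ≥ 1} ⌊n / p^k⌋. For p = 31, n = 479, the terms are:
  ⌊479/31^1⌋ = ⌊479/31⌋ = 15
(the next term ⌊479/31^2⌋ = 0, terminating the sum). Summing: v_31(479!) = 15 = 15.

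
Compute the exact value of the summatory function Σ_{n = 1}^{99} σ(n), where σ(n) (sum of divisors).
Σ_{n ≤ 99} σ(n) = 8082

Compute σ(n) for each 1 ≤ n ≤ 99: σ(1) = 1, σ(2) = 3, σ(3) = 4, σ(4) = 7, σ(5) = 6, σ(6) = 12, σ(7) = 8, σ(8) = 15, σ(9) = 13, σ(10) = 18, σ(11) = 12, σ(12) = 28, σ(13) = 14, σ(14) = 24, σ(15) = 24, σ(16) = 31, σ(17) = 18, σ(18) = 39, σ(19) = 20, σ(20) = 42, σ(21) = 32, σ(22) = 36, σ(23) = 24, σ(24) = 60, σ(25) = 31, σ(26) = 42, σ(27) = 40, σ(28) = 56, σ(29) = 30, σ(30) = 72, σ(31) = 32, σ(32) = 63, σ(33) = 48, σ(34) = 54, σ(35) = 48, σ(36) = 91, σ(37) = 38, σ(38) = 60, σ(39) = 56, σ(40) = 90, σ(41) = 42, σ(42) = 96, σ(43) = 44, σ(44) = 84, σ(45) = 78, σ(46) = 72, σ(47) = 48, σ(48) = 124, σ(49) = 57, σ(50) = 93, σ(51) = 72, σ(52) = 98, σ(53) = 54, σ(54) = 120, σ(55) = 72, σ(56) = 120, σ(57) = 80, σ(58) = 90, σ(59) = 60, σ(60) = 168, σ(61) = 62, σ(62) = 96, σ(63) = 104, σ(64) = 127, σ(65) = 84, σ(66) = 144, σ(67) = 68, σ(68) = 126, σ(69) = 96, σ(70) = 144, σ(71) = 72, σ(72) = 195, σ(73) = 74, σ(74) = 114, σ(75) = 124, σ(76) = 140, σ(77) = 96, σ(78) = 168, σ(79) = 80, σ(80) = 186, σ(81) = 121, σ(82) = 126, σ(83) = 84, σ(84) = 224, σ(85) = 108, σ(86) = 132, σ(87) = 120, σ(88) = 180, σ(89) = 90, σ(90) = 234, σ(91) = 112, σ(92) = 168, σ(93) = 128, σ(94) = 144, σ(95) = 120, σ(96) = 252, σ(97) = 98, σ(98) = 171, σ(99) = 156. Summing all 99 values: 8082. (Average order: Σ_{n ≤ x} σ(n) ~ (π²/12) x². For x = 99, (π²/12)·99² ≈ 8061.00.)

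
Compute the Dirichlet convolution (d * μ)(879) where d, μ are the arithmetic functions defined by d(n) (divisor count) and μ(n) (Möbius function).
(d * μ)(879) = 1

Divisors of 879: [1, 3, 293, 879]. For each d | 879:
  d = 1: d(1) · μ(879/1) = 1 · 1 = 1
  d = 3: d(3) · μ(879/3) = 2 · -1 = -2
  d = 293: d(293) · μ(879/293) = 2 · -1 = -2
  d = 879: d(879) · μ(879/879) = 4 · 1 = 4
Summing: (d * μ)(879) = 1 + -2 + -2 + 4 = 1.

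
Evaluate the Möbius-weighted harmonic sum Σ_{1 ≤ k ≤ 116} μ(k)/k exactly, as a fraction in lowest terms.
Σ μ(k)/k = -11695632086357284237991577642263648122717789/451572209148822968402074375593480892761066957

Values of μ(k) for 1 ≤ k ≤ 116: μ(1) = 1, μ(2) = -1, μ(3) = -1, μ(5) = -1, μ(6) = 1, μ(7) = -1, μ(10) = 1, μ(11) = -1, μ(13) = -1, μ(14) = 1, μ(15) = 1, μ(17) = -1, μ(19) = -1, μ(21) = 1, μ(22) = 1, μ(23) = -1, μ(26) = 1, μ(29) = -1, μ(30) = -1, μ(31) = -1, μ(33) = 1, μ(34) = 1, μ(35) = 1, μ(37) = -1, μ(38) = 1, μ(39) = 1, μ(41) = -1, μ(42) = -1, μ(43) = -1, μ(46) = 1, μ(47) = -1, μ(51) = 1, μ(53) = -1, μ(55) = 1, μ(57) = 1, μ(58) = 1, μ(59) = -1, μ(61) = -1, μ(62) = 1, μ(65) = 1, μ(66) = -1, μ(67) = -1, μ(69) = 1, μ(70) = -1, μ(71) = -1, μ(73) = -1, μ(74) = 1, μ(77) = 1, μ(78) = -1, μ(79) = -1, μ(82) = 1, μ(83) = -1, μ(85) = 1, μ(86) = 1, μ(87) = 1, μ(89) = -1, μ(91) = 1, μ(93) = 1, μ(94) = 1, μ(95) = 1, μ(97) = -1, μ(101) = -1, μ(102) = -1, μ(103) = -1, μ(105) = -1, μ(106) = 1, μ(107) = -1, μ(109) = -1, μ(110) = -1, μ(111) = 1, μ(113) = -1, μ(114) = -1, μ(115) = 1, with μ = 0 on non-squarefree integers. Summing μ(k)/k for k where μ(k) ≠ 0 gives -11695632086357284237991577642263648122717789/451572209148822968402074375593480892761066957 ≈ -0.0259. (PNT ⟺ this sum → 0 as n → ∞.)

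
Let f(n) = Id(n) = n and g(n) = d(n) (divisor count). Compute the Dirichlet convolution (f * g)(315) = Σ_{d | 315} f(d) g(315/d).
(Id * d)(315) = 1134

Divisors of 315: [1, 3, 5, 7, 9, 15, 21, 35, 45, 63, 105, 315]. For each d | 315:
  d = 1: Id(1) · d(315/1) = 1 · 12 = 12
  d = 3: Id(3) · d(315/3) = 3 · 8 = 24
  d = 5: Id(5) · d(315/5) = 5 · 6 = 30
  d = 7: Id(7) · d(315/7) = 7 · 6 = 42
  d = 9: Id(9) · d(315/9) = 9 · 4 = 36
  d = 15: Id(15) · d(315/15) = 15 · 4 = 60
  d = 21: Id(21) · d(315/21) = 21 · 4 = 84
  d = 35: Id(35) · d(315/35) = 35 · 3 = 105
  d = 45: Id(45) · d(315/45) = 45 · 2 = 90
  d = 63: Id(63) · d(315/63) = 63 · 2 = 126
  d = 105: Id(105) · d(315/105) = 105 · 2 = 210
  d = 315: Id(315) · d(315/315) = 315 · 1 = 315
Summing: (Id * d)(315) = 12 + 24 + 30 + 42 + 36 + 60 + 84 + 105 + 90 + 126 + 210 + 315 = 1134.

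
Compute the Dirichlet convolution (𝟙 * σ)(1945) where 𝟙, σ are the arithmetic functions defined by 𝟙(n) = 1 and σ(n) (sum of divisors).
(𝟙 * σ)(1945) = 2737

Divisors of 1945: [1, 5, 389, 1945]. For each d | 1945:
  d = 1: 𝟙(1) · σ(1945/1) = 1 · 2340 = 2340
  d = 5: 𝟙(5) · σ(1945/5) = 1 · 390 = 390
  d = 389: 𝟙(389) · σ(1945/389) = 1 · 6 = 6
  d = 1945: 𝟙(1945) · σ(1945/1945) = 1 · 1 = 1
Summing: (𝟙 * σ)(1945) = 2340 + 390 + 6 + 1 = 2737.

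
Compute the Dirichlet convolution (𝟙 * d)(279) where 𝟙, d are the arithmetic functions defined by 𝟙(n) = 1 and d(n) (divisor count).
(𝟙 * d)(279) = 18

Divisors of 279: [1, 3, 9, 31, 93, 279]. For each d | 279:
  d = 1: 𝟙(1) · d(279/1) = 1 · 6 = 6
  d = 3: 𝟙(3) · d(279/3) = 1 · 4 = 4
  d = 9: 𝟙(9) · d(279/9) = 1 · 2 = 2
  d = 31: 𝟙(31) · d(279/31) = 1 · 3 = 3
  d = 93: 𝟙(93) · d(279/93) = 1 · 2 = 2
  d = 279: 𝟙(279) · d(279/279) = 1 · 1 = 1
Summing: (𝟙 * d)(279) = 6 + 4 + 2 + 3 + 2 + 1 = 18.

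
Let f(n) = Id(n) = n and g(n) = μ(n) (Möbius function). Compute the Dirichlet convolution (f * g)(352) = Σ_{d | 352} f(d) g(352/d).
(Id * μ)(352) = 160

Divisors of 352: [1, 2, 4, 8, 11, 16, 22, 32, 44, 88, 176, 352]. For each d | 352:
  d = 1: Id(1) · μ(352/1) = 1 · 0 = 0
  d = 2: Id(2) · μ(352/2) = 2 · 0 = 0
  d = 4: Id(4) · μ(352/4) = 4 · 0 = 0
  d = 8: Id(8) · μ(352/8) = 8 · 0 = 0
  d = 11: Id(11) · μ(352/11) = 11 · 0 = 0
  d = 16: Id(16) · μ(352/16) = 16 · 1 = 16
  d = 22: Id(22) · μ(352/22) = 22 · 0 = 0
  d = 32: Id(32) · μ(352/32) = 32 · -1 = -32
  d = 44: Id(44) · μ(352/44) = 44 · 0 = 0
  d = 88: Id(88) · μ(352/88) = 88 · 0 = 0
  d = 176: Id(176) · μ(352/176) = 176 · -1 = -176
  d = 352: Id(352) · μ(352/352) = 352 · 1 = 352
Summing: (Id * μ)(352) = 0 + 0 + 0 + 0 + 0 + 16 + 0 + -32 + 0 + 0 + -176 + 352 = 160.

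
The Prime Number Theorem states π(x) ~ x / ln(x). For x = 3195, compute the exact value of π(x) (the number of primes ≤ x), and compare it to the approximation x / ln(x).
π(3195) = 452;  x/ln(x) ≈ 395.94;  relative error ≈ 12.40%.

Directly count primes up to 3195: π(3195) = 452. The PNT approximation gives 3195/ln(3195) ≈ 3195/8.06934 ≈ 395.94. Relative error (π(x) − x/ln(x)) / π(x) ≈ 12.40%; the approximation is known to undercount slightly (Li(x) is a better estimate).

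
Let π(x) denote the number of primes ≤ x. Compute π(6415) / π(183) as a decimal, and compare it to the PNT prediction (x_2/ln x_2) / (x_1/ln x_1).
π(6415)/π(183) = 834/42 ≈ 19.8571;  PNT prediction ≈ 20.8314.

π(183) = 42 and π(6415) = 834, so π(6415)/π(183) ≈ 19.8571. The PNT-predicted ratio is (6415/ln(6415)) / (183/ln(183)) ≈ 20.8314. The two agree to within a few percent, as expected.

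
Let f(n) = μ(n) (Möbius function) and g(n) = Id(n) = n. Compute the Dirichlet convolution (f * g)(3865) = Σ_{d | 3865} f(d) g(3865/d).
(μ * Id)(3865) = 3088

Divisors of 3865: [1, 5, 773, 3865]. For each d | 3865:
  d = 1: μ(1) · Id(3865/1) = 1 · 3865 = 3865
  d = 5: μ(5) · Id(3865/5) = -1 · 773 = -773
  d = 773: μ(773) · Id(3865/773) = -1 · 5 = -5
  d = 3865: μ(3865) · Id(3865/3865) = 1 · 1 = 1
Summing: (μ * Id)(3865) = 3865 + -773 + -5 + 1 = 3088.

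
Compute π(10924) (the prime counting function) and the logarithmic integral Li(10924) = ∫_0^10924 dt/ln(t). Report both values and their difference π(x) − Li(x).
π(10924) = 1327;  Li(10924) ≈ 1345.97;  π(x) − Li(x) ≈ -18.97.

Direct count of primes ≤ 10924 gives π(10924) = 1327. Numerical evaluation of the logarithmic integral gives Li(10924) ≈ 1345.97. The difference π(x) − Li(x) ≈ -18.97 is typically negative for small/moderate x (Li(x) overestimates), though Littlewood's theorem shows this sign changes infinitely often.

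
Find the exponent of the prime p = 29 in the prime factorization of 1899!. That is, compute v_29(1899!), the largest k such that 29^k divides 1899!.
v_29(1899!) = 67

Legendre's formula: v_p(n!) = Σ_{k ≥ 1} ⌊n / p^k⌋. For p = 29, n = 1899, the terms are:
  ⌊1899/29^1⌋ = ⌊1899/29⌋ = 65
  ⌊1899/29^2⌋ = ⌊1899/841⌋ = 2
(the next term ⌊1899/29^3⌋ = 0, terminating the sum). Summing: v_29(1899!) = 65 + 2 = 67.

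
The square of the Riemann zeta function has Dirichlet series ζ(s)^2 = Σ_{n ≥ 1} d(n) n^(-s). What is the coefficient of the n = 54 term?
d(54) = 8

ζ(s)^2 = (Σ 1/m^s)(Σ 1/k^s). The coefficient of 1/n^s in the product is the number of ordered pairs (m, k) with mk = n, which equals d(n). For n = 54, divisors are [1, 2, 3, 6, 9, 18, 27, 54], so d(54) = 8.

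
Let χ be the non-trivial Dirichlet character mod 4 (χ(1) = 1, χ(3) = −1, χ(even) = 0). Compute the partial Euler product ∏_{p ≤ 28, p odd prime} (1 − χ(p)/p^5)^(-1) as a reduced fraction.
∏ = 19221914719363107239019289471588875/19296053991287416836128860852453376

The odd primes p ≤ 28 are [3, 5, 7, 11, 13, 17, 19, 23]. For each, χ(p) = 1 if p ≡ 1 mod 4, χ(p) = −1 if p ≡ 3 mod 4. Taking (1 − χ(p)/p^5)^(-1) = p^5/(p^5 − χ(p)): (1 − (-1)/3^5)^(-1) · (1 − (1)/5^5)^(-1) · (1 − (-1)/7^5)^(-1) · (1 − (-1)/11^5)^(-1) · (1 − (1)/13^5)^(-1) · (1 − (1)/17^5)^(-1) · (1 − (-1)/19^5)^(-1) · (1 − (-1)/23^5)^(-1) = 19221914719363107239019289471588875/19296053991287416836128860852453376.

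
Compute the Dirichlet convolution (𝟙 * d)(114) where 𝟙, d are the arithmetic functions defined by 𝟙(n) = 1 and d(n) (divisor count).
(𝟙 * d)(114) = 27

Divisors of 114: [1, 2, 3, 6, 19, 38, 57, 114]. For each d | 114:
  d = 1: 𝟙(1) · d(114/1) = 1 · 8 = 8
  d = 2: 𝟙(2) · d(114/2) = 1 · 4 = 4
  d = 3: 𝟙(3) · d(114/3) = 1 · 4 = 4
  d = 6: 𝟙(6) · d(114/6) = 1 · 2 = 2
  d = 19: 𝟙(19) · d(114/19) = 1 · 4 = 4
  d = 38: 𝟙(38) · d(114/38) = 1 · 2 = 2
  d = 57: 𝟙(57) · d(114/57) = 1 · 2 = 2
  d = 114: 𝟙(114) · d(114/114) = 1 · 1 = 1
Summing: (𝟙 * d)(114) = 8 + 4 + 4 + 2 + 4 + 2 + 2 + 1 = 27.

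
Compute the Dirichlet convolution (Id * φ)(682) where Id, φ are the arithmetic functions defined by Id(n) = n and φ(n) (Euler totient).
(Id * φ)(682) = 3843

Divisors of 682: [1, 2, 11, 22, 31, 62, 341, 682]. For each d | 682:
  d = 1: Id(1) · φ(682/1) = 1 · 300 = 300
  d = 2: Id(2) · φ(682/2) = 2 · 300 = 600
  d = 11: Id(11) · φ(682/11) = 11 · 30 = 330
  d = 22: Id(22) · φ(682/22) = 22 · 30 = 660
  d = 31: Id(31) · φ(682/31) = 31 · 10 = 310
  d = 62: Id(62) · φ(682/62) = 62 · 10 = 620
  d = 341: Id(341) · φ(682/341) = 341 · 1 = 341
  d = 682: Id(682) · φ(682/682) = 682 · 1 = 682
Summing: (Id * φ)(682) = 300 + 600 + 330 + 660 + 310 + 620 + 341 + 682 = 3843.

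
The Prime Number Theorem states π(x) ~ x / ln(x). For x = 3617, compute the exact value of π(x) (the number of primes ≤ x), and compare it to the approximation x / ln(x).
π(3617) = 506;  x/ln(x) ≈ 441.45;  relative error ≈ 12.76%.

Directly count primes up to 3617: π(3617) = 506. The PNT approximation gives 3617/ln(3617) ≈ 3617/8.19340 ≈ 441.45. Relative error (π(x) − x/ln(x)) / π(x) ≈ 12.76%; the approximation is known to undercount slightly (Li(x) is a better estimate).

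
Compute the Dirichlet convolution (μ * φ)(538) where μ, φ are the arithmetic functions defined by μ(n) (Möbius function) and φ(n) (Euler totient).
(μ * φ)(538) = 0

Divisors of 538: [1, 2, 269, 538]. For each d | 538:
  d = 1: μ(1) · φ(538/1) = 1 · 268 = 268
  d = 2: μ(2) · φ(538/2) = -1 · 268 = -268
  d = 269: μ(269) · φ(538/269) = -1 · 1 = -1
  d = 538: μ(538) · φ(538/538) = 1 · 1 = 1
Summing: (μ * φ)(538) = 268 + -268 + -1 + 1 = 0.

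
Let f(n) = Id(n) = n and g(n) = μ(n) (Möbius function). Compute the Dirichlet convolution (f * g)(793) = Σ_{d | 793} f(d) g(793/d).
(Id * μ)(793) = 720

Divisors of 793: [1, 13, 61, 793]. For each d | 793:
  d = 1: Id(1) · μ(793/1) = 1 · 1 = 1
  d = 13: Id(13) · μ(793/13) = 13 · -1 = -13
  d = 61: Id(61) · μ(793/61) = 61 · -1 = -61
  d = 793: Id(793) · μ(793/793) = 793 · 1 = 793
Summing: (Id * μ)(793) = 1 + -13 + -61 + 793 = 720.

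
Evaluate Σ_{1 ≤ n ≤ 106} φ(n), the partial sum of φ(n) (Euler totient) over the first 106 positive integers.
Σ_{n ≤ 106} φ(n) = 3426

Compute φ(n) for each 1 ≤ n ≤ 106: φ(1) = 1, φ(2) = 1, φ(3) = 2, φ(4) = 2, φ(5) = 4, φ(6) = 2, φ(7) = 6, φ(8) = 4, φ(9) = 6, φ(10) = 4, φ(11) = 10, φ(12) = 4, φ(13) = 12, φ(14) = 6, φ(15) = 8, φ(16) = 8, φ(17) = 16, φ(18) = 6, φ(19) = 18, φ(20) = 8, φ(21) = 12, φ(22) = 10, φ(23) = 22, φ(24) = 8, φ(25) = 20, φ(26) = 12, φ(27) = 18, φ(28) = 12, φ(29) = 28, φ(30) = 8, φ(31) = 30, φ(32) = 16, φ(33) = 20, φ(34) = 16, φ(35) = 24, φ(36) = 12, φ(37) = 36, φ(38) = 18, φ(39) = 24, φ(40) = 16, φ(41) = 40, φ(42) = 12, φ(43) = 42, φ(44) = 20, φ(45) = 24, φ(46) = 22, φ(47) = 46, φ(48) = 16, φ(49) = 42, φ(50) = 20, φ(51) = 32, φ(52) = 24, φ(53) = 52, φ(54) = 18, φ(55) = 40, φ(56) = 24, φ(57) = 36, φ(58) = 28, φ(59) = 58, φ(60) = 16, φ(61) = 60, φ(62) = 30, φ(63) = 36, φ(64) = 32, φ(65) = 48, φ(66) = 20, φ(67) = 66, φ(68) = 32, φ(69) = 44, φ(70) = 24, φ(71) = 70, φ(72) = 24, φ(73) = 72, φ(74) = 36, φ(75) = 40, φ(76) = 36, φ(77) = 60, φ(78) = 24, φ(79) = 78, φ(80) = 32, φ(81) = 54, φ(82) = 40, φ(83) = 82, φ(84) = 24, φ(85) = 64, φ(86) = 42, φ(87) = 56, φ(88) = 40, φ(89) = 88, φ(90) = 24, φ(91) = 72, φ(92) = 44, φ(93) = 60, φ(94) = 46, φ(95) = 72, φ(96) = 32, φ(97) = 96, φ(98) = 42, φ(99) = 60, φ(100) = 40, φ(101) = 100, φ(102) = 32, φ(103) = 102, φ(104) = 48, φ(105) = 48, φ(106) = 52. Summing all 106 values: 3426. (Average order: Σ_{n ≤ x} φ(n) ~ (3/π²) x². For x = 106, (3/π²)·106² ≈ 3415.33.)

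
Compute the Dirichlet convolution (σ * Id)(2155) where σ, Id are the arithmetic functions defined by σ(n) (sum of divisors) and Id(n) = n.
(σ * Id)(2155) = 9493

Divisors of 2155: [1, 5, 431, 2155]. For each d | 2155:
  d = 1: σ(1) · Id(2155/1) = 1 · 2155 = 2155
  d = 5: σ(5) · Id(2155/5) = 6 · 431 = 2586
  d = 431: σ(431) · Id(2155/431) = 432 · 5 = 2160
  d = 2155: σ(2155) · Id(2155/2155) = 2592 · 1 = 2592
Summing: (σ * Id)(2155) = 2155 + 2586 + 2160 + 2592 = 9493.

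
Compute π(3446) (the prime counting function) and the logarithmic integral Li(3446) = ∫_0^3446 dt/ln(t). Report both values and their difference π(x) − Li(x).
π(3446) = 481;  Li(3446) ≈ 497.98;  π(x) − Li(x) ≈ -16.98.

Direct count of primes ≤ 3446 gives π(3446) = 481. Numerical evaluation of the logarithmic integral gives Li(3446) ≈ 497.98. The difference π(x) − Li(x) ≈ -16.98 is typically negative for small/moderate x (Li(x) overestimates), though Littlewood's theorem shows this sign changes infinitely often.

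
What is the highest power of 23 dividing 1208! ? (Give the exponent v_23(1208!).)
v_23(1208!) = 54

Legendre's formula: v_p(n!) = Σ_{k ≥ 1} ⌊n / p^k⌋. For p = 23, n = 1208, the terms are:
  ⌊1208/23^1⌋ = ⌊1208/23⌋ = 52
  ⌊1208/23^2⌋ = ⌊1208/529⌋ = 2
(the next term ⌊1208/23^3⌋ = 0, terminating the sum). Summing: v_23(1208!) = 52 + 2 = 54.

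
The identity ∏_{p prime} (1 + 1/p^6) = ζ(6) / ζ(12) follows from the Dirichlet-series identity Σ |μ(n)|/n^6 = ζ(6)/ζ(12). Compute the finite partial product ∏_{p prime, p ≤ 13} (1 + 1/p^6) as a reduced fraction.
∏ = 261167492243135861/256778456493448890

The primes p ≤ 13 are [2, 3, 5, 7, 11, 13]. For each, (1 + 1/p^6) = (p^6 + 1)/p^6. Multiplying these fractions over p ∈ [2, 3, 5, 7, 11, 13] gives 261167492243135861/256778456493448890. (In the limit P → ∞ this tends to ζ(6)/ζ(12).)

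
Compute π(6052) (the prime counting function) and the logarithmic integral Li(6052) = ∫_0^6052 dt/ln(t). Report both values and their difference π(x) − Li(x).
π(6052) = 789;  Li(6052) ≈ 806.39;  π(x) − Li(x) ≈ -17.39.

Direct count of primes ≤ 6052 gives π(6052) = 789. Numerical evaluation of the logarithmic integral gives Li(6052) ≈ 806.39. The difference π(x) − Li(x) ≈ -17.39 is typically negative for small/moderate x (Li(x) overestimates), though Littlewood's theorem shows this sign changes infinitely often.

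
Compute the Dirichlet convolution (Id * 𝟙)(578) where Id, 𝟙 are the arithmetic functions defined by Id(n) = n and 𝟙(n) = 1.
(Id * 𝟙)(578) = 921

Divisors of 578: [1, 2, 17, 34, 289, 578]. For each d | 578:
  d = 1: Id(1) · 𝟙(578/1) = 1 · 1 = 1
  d = 2: Id(2) · 𝟙(578/2) = 2 · 1 = 2
  d = 17: Id(17) · 𝟙(578/17) = 17 · 1 = 17
  d = 34: Id(34) · 𝟙(578/34) = 34 · 1 = 34
  d = 289: Id(289) · 𝟙(578/289) = 289 · 1 = 289
  d = 578: Id(578) · 𝟙(578/578) = 578 · 1 = 578
Summing: (Id * 𝟙)(578) = 1 + 2 + 17 + 34 + 289 + 578 = 921.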